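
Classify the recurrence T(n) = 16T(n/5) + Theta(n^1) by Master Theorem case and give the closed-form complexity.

Master Theorem for T(n) = 16T(n/5) + O(n^1):

a = 16, b = 5, c = 1
log_b(a) = log_5(16) = 1.7227

Case 1: c = 1 < log_5(16) = 1.7227
T(n) = O(n^(log_5 16))

For T(n) = 16T(n/5) + O(n^1): log_5(16) = 1.7227. This is Case 1 of the Master Theorem (c < log_b(a), work dominated by leaves), giving O(n^(log_5 16)).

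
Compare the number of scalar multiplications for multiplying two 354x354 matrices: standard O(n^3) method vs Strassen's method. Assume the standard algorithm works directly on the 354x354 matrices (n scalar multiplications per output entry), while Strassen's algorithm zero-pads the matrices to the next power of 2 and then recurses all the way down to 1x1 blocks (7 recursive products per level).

Matrix multiplication for 354x354 matrices:

Strassen's algorithm requires power-of-2 dimensions. Pad 354x354 to 512x512 (next power of 2).

Standard algorithm: 354^3 = 44361864 multiplications
Strassen's algorithm: 7^(log2(512)) = 7^9 = 40353607 multiplications
Savings: 44361864 - 40353607 = 4008257 multiplications

Standard: 44361864 multiplications (354^3). Strassen: 40353607 multiplications (7^9, after padding to 512x512). Strassen reduces 8 recursive multiplications to 7 at each level.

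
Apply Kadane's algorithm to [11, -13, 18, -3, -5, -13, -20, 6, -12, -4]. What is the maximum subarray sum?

Using Kadane's algorithm on [11, -13, 18, -3, -5, -13, -20, 6, -12, -4]:

Scanning through the array:
Position 1 (value -13): max_ending_here = -2, max_so_far = 11
Position 2 (value 18): max_ending_here = 18, max_so_far = 18
Position 3 (value -3): max_ending_here = 15, max_so_far = 18
Position 4 (value -5): max_ending_here = 10, max_so_far = 18
Position 5 (value -13): max_ending_here = -3, max_so_far = 18
Position 6 (value -20): max_ending_here = -20, max_so_far = 18
Position 7 (value 6): max_ending_here = 6, max_so_far = 18
Position 8 (value -12): max_ending_here = -6, max_so_far = 18
Position 9 (value -4): max_ending_here = -4, max_so_far = 18

Maximum subarray: [18]
Maximum sum: 18

The maximum subarray is [18] with sum 18. This subarray runs from index 2 to index 2.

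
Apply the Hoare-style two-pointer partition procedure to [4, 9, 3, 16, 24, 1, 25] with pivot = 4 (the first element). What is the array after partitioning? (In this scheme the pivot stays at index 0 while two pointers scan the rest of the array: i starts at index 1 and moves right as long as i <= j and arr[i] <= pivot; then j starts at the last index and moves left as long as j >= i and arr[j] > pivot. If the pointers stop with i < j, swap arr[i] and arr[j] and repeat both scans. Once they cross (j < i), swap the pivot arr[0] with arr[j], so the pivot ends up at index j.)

Hoare-style two-pointer partition with pivot = 4:

Initial array: [4, 9, 3, 16, 24, 1, 25]

Pointers start at i = 1, j = 6.
i stops at index 1 (arr[1]=9 > 4), j stops at index 5 (arr[5]=1 <= 4): swap arr[1] and arr[5], array becomes [4, 1, 3, 16, 24, 9, 25]
i ends at 3, j ends at 2: the pointers have crossed (j < i), so scanning stops.

Swap pivot arr[0] with arr[2] to place pivot at position 2: [3, 1, 4, 16, 24, 9, 25]
Pivot position: 2

After partitioning with pivot 4, the array becomes [3, 1, 4, 16, 24, 9, 25]. The pivot is placed at index 2. All elements to the left of the pivot are <= 4, and all elements to the right are > 4.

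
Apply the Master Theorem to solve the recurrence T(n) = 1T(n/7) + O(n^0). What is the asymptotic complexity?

Master Theorem for T(n) = 1T(n/7) + O(n^0):

a = 1, b = 7, c = 0
log_b(a) = log_7(1) = 0.0000

Case 2: c = 0 = log_7(1) = 0.0000
T(n) = O(n^0 log n) = O(log n)

For T(n) = 1T(n/7) + O(n^0): log_7(1) = 0.0000. This is Case 2 of the Master Theorem (c = log_b(a), equal work at all levels), giving O(log n).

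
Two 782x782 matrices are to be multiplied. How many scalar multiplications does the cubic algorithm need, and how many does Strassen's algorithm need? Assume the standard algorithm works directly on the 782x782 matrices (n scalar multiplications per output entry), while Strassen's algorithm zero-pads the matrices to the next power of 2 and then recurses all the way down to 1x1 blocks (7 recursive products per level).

Matrix multiplication for 782x782 matrices:

Strassen's algorithm requires power-of-2 dimensions. Pad 782x782 to 1024x1024 (next power of 2).

Standard algorithm: 782^3 = 478211768 multiplications
Strassen's algorithm: 7^(log2(1024)) = 7^10 = 282475249 multiplications
Savings: 478211768 - 282475249 = 195736519 multiplications

Standard: 478211768 multiplications (782^3). Strassen: 282475249 multiplications (7^10, after padding to 1024x1024). Strassen reduces 8 recursive multiplications to 7 at each level.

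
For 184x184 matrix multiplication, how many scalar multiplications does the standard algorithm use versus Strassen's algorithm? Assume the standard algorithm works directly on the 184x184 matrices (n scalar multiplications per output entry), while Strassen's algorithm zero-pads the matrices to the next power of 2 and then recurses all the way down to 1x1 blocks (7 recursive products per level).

Matrix multiplication for 184x184 matrices:

Strassen's algorithm requires power-of-2 dimensions. Pad 184x184 to 256x256 (next power of 2).

Standard algorithm: 184^3 = 6229504 multiplications
Strassen's algorithm: 7^(log2(256)) = 7^8 = 5764801 multiplications
Savings: 6229504 - 5764801 = 464703 multiplications

Standard: 6229504 multiplications (184^3). Strassen: 5764801 multiplications (7^8, after padding to 256x256). Strassen reduces 8 recursive multiplications to 7 at each level.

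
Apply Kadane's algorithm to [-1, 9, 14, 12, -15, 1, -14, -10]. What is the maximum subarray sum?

Using Kadane's algorithm on [-1, 9, 14, 12, -15, 1, -14, -10]:

Scanning through the array:
Position 1 (value 9): max_ending_here = 9, max_so_far = 9
Position 2 (value 14): max_ending_here = 23, max_so_far = 23
Position 3 (value 12): max_ending_here = 35, max_so_far = 35
Position 4 (value -15): max_ending_here = 20, max_so_far = 35
Position 5 (value 1): max_ending_here = 21, max_so_far = 35
Position 6 (value -14): max_ending_here = 7, max_so_far = 35
Position 7 (value -10): max_ending_here = -3, max_so_far = 35

Maximum subarray: [9, 14, 12]
Maximum sum: 35

The maximum subarray is [9, 14, 12] with sum 35. This subarray runs from index 1 to index 3.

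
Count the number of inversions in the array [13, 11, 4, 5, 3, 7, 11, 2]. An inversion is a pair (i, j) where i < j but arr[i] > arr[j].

Finding inversions in [13, 11, 4, 5, 3, 7, 11, 2]:

(0, 1): arr[0]=13 > arr[1]=11
(0, 2): arr[0]=13 > arr[2]=4
(0, 3): arr[0]=13 > arr[3]=5
(0, 4): arr[0]=13 > arr[4]=3
(0, 5): arr[0]=13 > arr[5]=7
(0, 6): arr[0]=13 > arr[6]=11
(0, 7): arr[0]=13 > arr[7]=2
(1, 2): arr[1]=11 > arr[2]=4
(1, 3): arr[1]=11 > arr[3]=5
(1, 4): arr[1]=11 > arr[4]=3
(1, 5): arr[1]=11 > arr[5]=7
(1, 7): arr[1]=11 > arr[7]=2
(2, 4): arr[2]=4 > arr[4]=3
(2, 7): arr[2]=4 > arr[7]=2
(3, 4): arr[3]=5 > arr[4]=3
(3, 7): arr[3]=5 > arr[7]=2
(4, 7): arr[4]=3 > arr[7]=2
(5, 7): arr[5]=7 > arr[7]=2
(6, 7): arr[6]=11 > arr[7]=2

Total inversions: 19

The array has 19 inversion(s): (0,1), (0,2), (0,3), (0,4), (0,5), (0,6), (0,7), (1,2), (1,3), (1,4), (1,5), (1,7), (2,4), (2,7), (3,4), (3,7), (4,7), (5,7), (6,7). Each pair (i,j) satisfies i < j and arr[i] > arr[j].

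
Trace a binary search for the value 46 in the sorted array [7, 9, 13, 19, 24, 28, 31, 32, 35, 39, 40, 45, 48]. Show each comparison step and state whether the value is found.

Binary search for 46 in [7, 9, 13, 19, 24, 28, 31, 32, 35, 39, 40, 45, 48]:

lo=0, hi=12, mid=6, arr[mid]=31 -> 31 < 46, search right half
lo=7, hi=12, mid=9, arr[mid]=39 -> 39 < 46, search right half
lo=10, hi=12, mid=11, arr[mid]=45 -> 45 < 46, search right half
lo=12, hi=12, mid=12, arr[mid]=48 -> 48 > 46, search left half
lo=12 > hi=11, target 46 not found

Binary search determines that 46 is not in the array after 4 comparisons. The search space was exhausted without finding the target.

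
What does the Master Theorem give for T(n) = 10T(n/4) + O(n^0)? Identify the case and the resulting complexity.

Master Theorem for T(n) = 10T(n/4) + O(n^0):

a = 10, b = 4, c = 0
log_b(a) = log_4(10) = 1.6610

Case 1: c = 0 < log_4(10) = 1.6610
T(n) = O(n^(log_4 10))

For T(n) = 10T(n/4) + O(n^0): log_4(10) = 1.6610. This is Case 1 of the Master Theorem (c < log_b(a), work dominated by leaves), giving O(n^(log_4 10)).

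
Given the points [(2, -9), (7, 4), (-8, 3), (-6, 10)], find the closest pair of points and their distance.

Computing all pairwise distances among 4 points:

d((2, -9), (7, 4)) = 13.9284
d((2, -9), (-8, 3)) = 15.6205
d((2, -9), (-6, 10)) = 20.6155
d((7, 4), (-8, 3)) = 15.0333
d((7, 4), (-6, 10)) = 14.3178
d((-8, 3), (-6, 10)) = 7.2801 <-- minimum

Closest pair: (-8, 3) and (-6, 10) with distance 7.2801

The closest pair is (-8, 3) and (-6, 10) with Euclidean distance 7.2801. For 4 points, brute-force pairwise comparison is shown above. For large n, the divide-and-conquer algorithm (sort by x, recurse on halves, check the dividing strip) achieves O(n log n).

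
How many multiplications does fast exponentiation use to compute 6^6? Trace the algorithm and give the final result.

Computing 6^6 by squaring (build up from 6^1; each line after the first costs one multiplication):

6^1 = 6
6^2 = (6^1)^2 = 6^2 = 36
6^3 = 6 * 6^2 = 6 * 36 = 216
6^6 = (6^3)^2 = 216^2 = 46656

Result: 46656
Multiplications needed: 3 (3 lines after 6^1)

6^6 = 46656. Using exponentiation by squaring, this requires 3 multiplications. The key idea: if the exponent is even, square the half-power; if odd, multiply by the base once.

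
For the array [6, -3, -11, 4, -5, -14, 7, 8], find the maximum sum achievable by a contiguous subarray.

Using Kadane's algorithm on [6, -3, -11, 4, -5, -14, 7, 8]:

Scanning through the array:
Position 1 (value -3): max_ending_here = 3, max_so_far = 6
Position 2 (value -11): max_ending_here = -8, max_so_far = 6
Position 3 (value 4): max_ending_here = 4, max_so_far = 6
Position 4 (value -5): max_ending_here = -1, max_so_far = 6
Position 5 (value -14): max_ending_here = -14, max_so_far = 6
Position 6 (value 7): max_ending_here = 7, max_so_far = 7
Position 7 (value 8): max_ending_here = 15, max_so_far = 15

Maximum subarray: [7, 8]
Maximum sum: 15

The maximum subarray is [7, 8] with sum 15. This subarray runs from index 6 to index 7.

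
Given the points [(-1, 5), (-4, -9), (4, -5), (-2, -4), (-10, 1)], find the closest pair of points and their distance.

Computing all pairwise distances among 5 points:

d((-1, 5), (-4, -9)) = 14.3178
d((-1, 5), (4, -5)) = 11.1803
d((-1, 5), (-2, -4)) = 9.0554
d((-1, 5), (-10, 1)) = 9.8489
d((-4, -9), (4, -5)) = 8.9443
d((-4, -9), (-2, -4)) = 5.3852 <-- minimum
d((-4, -9), (-10, 1)) = 11.6619
d((4, -5), (-2, -4)) = 6.0828
d((4, -5), (-10, 1)) = 15.2315
d((-2, -4), (-10, 1)) = 9.434

Closest pair: (-4, -9) and (-2, -4) with distance 5.3852

The closest pair is (-4, -9) and (-2, -4) with Euclidean distance 5.3852. For 5 points, brute-force pairwise comparison is shown above. For large n, the divide-and-conquer algorithm (sort by x, recurse on halves, check the dividing strip) achieves O(n log n).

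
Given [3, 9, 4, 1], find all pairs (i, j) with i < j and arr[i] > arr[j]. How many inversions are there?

Finding inversions in [3, 9, 4, 1]:

(0, 3): arr[0]=3 > arr[3]=1
(1, 2): arr[1]=9 > arr[2]=4
(1, 3): arr[1]=9 > arr[3]=1
(2, 3): arr[2]=4 > arr[3]=1

Total inversions: 4

The array has 4 inversion(s): (0,3), (1,2), (1,3), (2,3). Each pair (i,j) satisfies i < j and arr[i] > arr[j].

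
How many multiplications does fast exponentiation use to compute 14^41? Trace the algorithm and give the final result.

Computing 14^41 by squaring (build up from 14^1; each line after the first costs one multiplication):

14^1 = 14
14^2 = (14^1)^2 = 14^2 = 196
14^4 = (14^2)^2 = 196^2 = 38416
14^5 = 14 * 14^4 = 14 * 38416 = 537824
14^10 = (14^5)^2 = 537824^2 = 289254654976
14^20 = (14^10)^2 = 289254654976^2 = 83668255425284801560576
14^40 = (14^20)^2 = 83668255425284801560576^2 = 7000376965910699630056503868178506524997451776
14^41 = 14 * 14^40 = 14 * 7000376965910699630056503868178506524997451776 = 98005277522749794820791054154499091349964324864

Result: 98005277522749794820791054154499091349964324864
Multiplications needed: 7 (7 lines after 14^1)

14^41 = 98005277522749794820791054154499091349964324864. Using exponentiation by squaring, this requires 7 multiplications. The key idea: if the exponent is even, square the half-power; if odd, multiply by the base once.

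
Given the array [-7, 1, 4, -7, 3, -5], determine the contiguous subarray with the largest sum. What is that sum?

Using Kadane's algorithm on [-7, 1, 4, -7, 3, -5]:

Scanning through the array:
Position 1 (value 1): max_ending_here = 1, max_so_far = 1
Position 2 (value 4): max_ending_here = 5, max_so_far = 5
Position 3 (value -7): max_ending_here = -2, max_so_far = 5
Position 4 (value 3): max_ending_here = 3, max_so_far = 5
Position 5 (value -5): max_ending_here = -2, max_so_far = 5

Maximum subarray: [1, 4]
Maximum sum: 5

The maximum subarray is [1, 4] with sum 5. This subarray runs from index 1 to index 2.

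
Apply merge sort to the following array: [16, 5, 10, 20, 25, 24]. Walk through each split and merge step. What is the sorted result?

Merge sort trace:

Split: [16, 5, 10, 20, 25, 24] -> [16, 5, 10] and [20, 25, 24]
  Split: [16, 5, 10] -> [16] and [5, 10]
    Split: [5, 10] -> [5] and [10]
    Merge: [5] + [10] -> [5, 10]
  Merge: [16] + [5, 10] -> [5, 10, 16]
  Split: [20, 25, 24] -> [20] and [25, 24]
    Split: [25, 24] -> [25] and [24]
    Merge: [25] + [24] -> [24, 25]
  Merge: [20] + [24, 25] -> [20, 24, 25]
Merge: [5, 10, 16] + [20, 24, 25] -> [5, 10, 16, 20, 24, 25]

Final sorted array: [5, 10, 16, 20, 24, 25]

The merge sort proceeds by recursively splitting the array and merging sorted halves.
After all merges, the sorted array is [5, 10, 16, 20, 24, 25].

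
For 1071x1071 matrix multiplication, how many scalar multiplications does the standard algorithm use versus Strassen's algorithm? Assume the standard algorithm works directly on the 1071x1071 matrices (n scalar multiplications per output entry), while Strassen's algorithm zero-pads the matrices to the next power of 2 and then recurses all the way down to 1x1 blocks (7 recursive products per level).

Matrix multiplication for 1071x1071 matrices:

Strassen's algorithm requires power-of-2 dimensions. Pad 1071x1071 to 2048x2048 (next power of 2).

Standard algorithm: 1071^3 = 1228480911 multiplications
Strassen's algorithm: 7^(log2(2048)) = 7^11 = 1977326743 multiplications
Difference: 1228480911 - 1977326743 = -748845832 (Strassen uses MORE here due to padding overhead — for small or just-over-power-of-2 n, padding can outweigh the per-level savings)

Standard: 1228480911 multiplications (1071^3). Strassen: 1977326743 multiplications (7^11, after padding to 2048x2048). Strassen reduces 8 recursive multiplications to 7 at each level.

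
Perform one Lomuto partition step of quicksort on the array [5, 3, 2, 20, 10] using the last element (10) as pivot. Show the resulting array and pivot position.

Lomuto partition with pivot = 10:

Initial array: [5, 3, 2, 20, 10]

arr[0]=5 <= 10: swap with position 0, array becomes [5, 3, 2, 20, 10]
arr[1]=3 <= 10: swap with position 1, array becomes [5, 3, 2, 20, 10]
arr[2]=2 <= 10: swap with position 2, array becomes [5, 3, 2, 20, 10]
arr[3]=20 > 10: no swap

Place pivot at position 3: [5, 3, 2, 10, 20]
Pivot position: 3

After partitioning with pivot 10, the array becomes [5, 3, 2, 10, 20]. The pivot is placed at index 3. All elements to the left of the pivot are <= 10, and all elements to the right are > 10.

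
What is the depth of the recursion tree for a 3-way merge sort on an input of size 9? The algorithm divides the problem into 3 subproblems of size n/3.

For divide and conquer with division factor 3:

Problem sizes at each level:
Level 0: 9
Level 1: 3
Level 2: 1

The root is level 0 and the size-1 base case is level 2 (the tree spans levels 0 through 2, i.e. 3 levels counting the root), so the depth is the number of divisions: log_3(9) = 2

The recursion tree depth is log_3(9) = 2. At each level, the problem size is divided by 3, so it takes 2 divisions to reduce to a base case of size 1. The algorithm makes 3 recursive calls at each level.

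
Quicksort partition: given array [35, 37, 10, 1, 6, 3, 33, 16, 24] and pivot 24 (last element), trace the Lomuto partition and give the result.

Lomuto partition with pivot = 24:

Initial array: [35, 37, 10, 1, 6, 3, 33, 16, 24]

arr[0]=35 > 24: no swap
arr[1]=37 > 24: no swap
arr[2]=10 <= 24: swap with position 0, array becomes [10, 37, 35, 1, 6, 3, 33, 16, 24]
arr[3]=1 <= 24: swap with position 1, array becomes [10, 1, 35, 37, 6, 3, 33, 16, 24]
arr[4]=6 <= 24: swap with position 2, array becomes [10, 1, 6, 37, 35, 3, 33, 16, 24]
arr[5]=3 <= 24: swap with position 3, array becomes [10, 1, 6, 3, 35, 37, 33, 16, 24]
arr[6]=33 > 24: no swap
arr[7]=16 <= 24: swap with position 4, array becomes [10, 1, 6, 3, 16, 37, 33, 35, 24]

Place pivot at position 5: [10, 1, 6, 3, 16, 24, 33, 35, 37]
Pivot position: 5

After partitioning with pivot 24, the array becomes [10, 1, 6, 3, 16, 24, 33, 35, 37]. The pivot is placed at index 5. All elements to the left of the pivot are <= 24, and all elements to the right are > 24.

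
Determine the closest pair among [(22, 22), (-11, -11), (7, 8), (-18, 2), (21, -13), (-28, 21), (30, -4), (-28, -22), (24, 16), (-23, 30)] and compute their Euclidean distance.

Computing all pairwise distances among 10 points:

d((22, 22), (-11, -11)) = 46.669
d((22, 22), (7, 8)) = 20.5183
d((22, 22), (-18, 2)) = 44.7214
d((22, 22), (21, -13)) = 35.0143
d((22, 22), (-28, 21)) = 50.01
d((22, 22), (30, -4)) = 27.2029
d((22, 22), (-28, -22)) = 66.6033
d((22, 22), (24, 16)) = 6.3246 <-- minimum
d((22, 22), (-23, 30)) = 45.7056
d((-11, -11), (7, 8)) = 26.1725
d((-11, -11), (-18, 2)) = 14.7648
d((-11, -11), (21, -13)) = 32.0624
d((-11, -11), (-28, 21)) = 36.2353
d((-11, -11), (30, -4)) = 41.5933
d((-11, -11), (-28, -22)) = 20.2485
d((-11, -11), (24, 16)) = 44.2041
d((-11, -11), (-23, 30)) = 42.72
d((7, 8), (-18, 2)) = 25.7099
d((7, 8), (21, -13)) = 25.2389
d((7, 8), (-28, 21)) = 37.3363
d((7, 8), (30, -4)) = 25.9422
d((7, 8), (-28, -22)) = 46.0977
d((7, 8), (24, 16)) = 18.7883
d((7, 8), (-23, 30)) = 37.2022
d((-18, 2), (21, -13)) = 41.7852
d((-18, 2), (-28, 21)) = 21.4709
d((-18, 2), (30, -4)) = 48.3735
d((-18, 2), (-28, -22)) = 26.0
d((-18, 2), (24, 16)) = 44.2719
d((-18, 2), (-23, 30)) = 28.4429
d((21, -13), (-28, 21)) = 59.6406
d((21, -13), (30, -4)) = 12.7279
d((21, -13), (-28, -22)) = 49.8197
d((21, -13), (24, 16)) = 29.1548
d((21, -13), (-23, 30)) = 61.5224
d((-28, 21), (30, -4)) = 63.1585
d((-28, 21), (-28, -22)) = 43.0
d((-28, 21), (24, 16)) = 52.2398
d((-28, 21), (-23, 30)) = 10.2956
d((30, -4), (-28, -22)) = 60.7289
d((30, -4), (24, 16)) = 20.8806
d((30, -4), (-23, 30)) = 62.9682
d((-28, -22), (24, 16)) = 64.405
d((-28, -22), (-23, 30)) = 52.2398
d((24, 16), (-23, 30)) = 49.0408

Closest pair: (22, 22) and (24, 16) with distance 6.3246

The closest pair is (22, 22) and (24, 16) with Euclidean distance 6.3246. For 10 points, brute-force pairwise comparison is shown above. For large n, the divide-and-conquer algorithm (sort by x, recurse on halves, check the dividing strip) achieves O(n log n).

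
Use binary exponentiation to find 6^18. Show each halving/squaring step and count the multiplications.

Computing 6^18 by squaring (build up from 6^1; each line after the first costs one multiplication):

6^1 = 6
6^2 = (6^1)^2 = 6^2 = 36
6^4 = (6^2)^2 = 36^2 = 1296
6^8 = (6^4)^2 = 1296^2 = 1679616
6^9 = 6 * 6^8 = 6 * 1679616 = 10077696
6^18 = (6^9)^2 = 10077696^2 = 101559956668416

Result: 101559956668416
Multiplications needed: 5 (5 lines after 6^1)

6^18 = 101559956668416. Using exponentiation by squaring, this requires 5 multiplications. The key idea: if the exponent is even, square the half-power; if odd, multiply by the base once.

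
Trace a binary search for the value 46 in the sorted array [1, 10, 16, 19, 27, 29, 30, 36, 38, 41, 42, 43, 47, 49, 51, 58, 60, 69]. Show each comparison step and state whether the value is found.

Binary search for 46 in [1, 10, 16, 19, 27, 29, 30, 36, 38, 41, 42, 43, 47, 49, 51, 58, 60, 69]:

lo=0, hi=17, mid=8, arr[mid]=38 -> 38 < 46, search right half
lo=9, hi=17, mid=13, arr[mid]=49 -> 49 > 46, search left half
lo=9, hi=12, mid=10, arr[mid]=42 -> 42 < 46, search right half
lo=11, hi=12, mid=11, arr[mid]=43 -> 43 < 46, search right half
lo=12, hi=12, mid=12, arr[mid]=47 -> 47 > 46, search left half
lo=12 > hi=11, target 46 not found

Binary search determines that 46 is not in the array after 5 comparisons. The search space was exhausted without finding the target.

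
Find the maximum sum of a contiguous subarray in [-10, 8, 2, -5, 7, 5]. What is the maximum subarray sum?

Using Kadane's algorithm on [-10, 8, 2, -5, 7, 5]:

Scanning through the array:
Position 1 (value 8): max_ending_here = 8, max_so_far = 8
Position 2 (value 2): max_ending_here = 10, max_so_far = 10
Position 3 (value -5): max_ending_here = 5, max_so_far = 10
Position 4 (value 7): max_ending_here = 12, max_so_far = 12
Position 5 (value 5): max_ending_here = 17, max_so_far = 17

Maximum subarray: [8, 2, -5, 7, 5]
Maximum sum: 17

The maximum subarray is [8, 2, -5, 7, 5] with sum 17. This subarray runs from index 1 to index 5.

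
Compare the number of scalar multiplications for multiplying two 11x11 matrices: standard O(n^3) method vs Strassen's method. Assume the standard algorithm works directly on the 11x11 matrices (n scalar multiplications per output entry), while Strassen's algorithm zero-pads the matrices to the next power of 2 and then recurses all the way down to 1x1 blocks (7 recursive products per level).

Matrix multiplication for 11x11 matrices:

Strassen's algorithm requires power-of-2 dimensions. Pad 11x11 to 16x16 (next power of 2).

Standard algorithm: 11^3 = 1331 multiplications
Strassen's algorithm: 7^(log2(16)) = 7^4 = 2401 multiplications
Difference: 1331 - 2401 = -1070 (Strassen uses MORE here due to padding overhead — for small or just-over-power-of-2 n, padding can outweigh the per-level savings)

Standard: 1331 multiplications (11^3). Strassen: 2401 multiplications (7^4, after padding to 16x16). Strassen reduces 8 recursive multiplications to 7 at each level.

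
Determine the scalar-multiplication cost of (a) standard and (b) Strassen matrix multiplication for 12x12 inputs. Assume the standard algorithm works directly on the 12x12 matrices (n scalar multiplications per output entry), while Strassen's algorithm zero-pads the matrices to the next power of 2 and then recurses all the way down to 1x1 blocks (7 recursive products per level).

Matrix multiplication for 12x12 matrices:

Strassen's algorithm requires power-of-2 dimensions. Pad 12x12 to 16x16 (next power of 2).

Standard algorithm: 12^3 = 1728 multiplications
Strassen's algorithm: 7^(log2(16)) = 7^4 = 2401 multiplications
Difference: 1728 - 2401 = -673 (Strassen uses MORE here due to padding overhead — for small or just-over-power-of-2 n, padding can outweigh the per-level savings)

Standard: 1728 multiplications (12^3). Strassen: 2401 multiplications (7^4, after padding to 16x16). Strassen reduces 8 recursive multiplications to 7 at each level.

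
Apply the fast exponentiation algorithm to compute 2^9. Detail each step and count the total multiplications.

Computing 2^9 by squaring (build up from 2^1; each line after the first costs one multiplication):

2^1 = 2
2^2 = (2^1)^2 = 2^2 = 4
2^4 = (2^2)^2 = 4^2 = 16
2^8 = (2^4)^2 = 16^2 = 256
2^9 = 2 * 2^8 = 2 * 256 = 512

Result: 512
Multiplications needed: 4 (4 lines after 2^1)

2^9 = 512. Using exponentiation by squaring, this requires 4 multiplications. The key idea: if the exponent is even, square the half-power; if odd, multiply by the base once.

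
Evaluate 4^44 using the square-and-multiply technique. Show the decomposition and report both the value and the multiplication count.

Computing 4^44 by squaring (build up from 4^1; each line after the first costs one multiplication):

4^1 = 4
4^2 = (4^1)^2 = 4^2 = 16
4^4 = (4^2)^2 = 16^2 = 256
4^5 = 4 * 4^4 = 4 * 256 = 1024
4^10 = (4^5)^2 = 1024^2 = 1048576
4^11 = 4 * 4^10 = 4 * 1048576 = 4194304
4^22 = (4^11)^2 = 4194304^2 = 17592186044416
4^44 = (4^22)^2 = 17592186044416^2 = 309485009821345068724781056

Result: 309485009821345068724781056
Multiplications needed: 7 (7 lines after 4^1)

4^44 = 309485009821345068724781056. Using exponentiation by squaring, this requires 7 multiplications. The key idea: if the exponent is even, square the half-power; if odd, multiply by the base once.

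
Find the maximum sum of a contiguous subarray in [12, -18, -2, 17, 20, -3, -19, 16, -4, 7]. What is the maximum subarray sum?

Using Kadane's algorithm on [12, -18, -2, 17, 20, -3, -19, 16, -4, 7]:

Scanning through the array:
Position 1 (value -18): max_ending_here = -6, max_so_far = 12
Position 2 (value -2): max_ending_here = -2, max_so_far = 12
Position 3 (value 17): max_ending_here = 17, max_so_far = 17
Position 4 (value 20): max_ending_here = 37, max_so_far = 37
Position 5 (value -3): max_ending_here = 34, max_so_far = 37
Position 6 (value -19): max_ending_here = 15, max_so_far = 37
Position 7 (value 16): max_ending_here = 31, max_so_far = 37
Position 8 (value -4): max_ending_here = 27, max_so_far = 37
Position 9 (value 7): max_ending_here = 34, max_so_far = 37

Maximum subarray: [17, 20]
Maximum sum: 37

The maximum subarray is [17, 20] with sum 37. This subarray runs from index 3 to index 4.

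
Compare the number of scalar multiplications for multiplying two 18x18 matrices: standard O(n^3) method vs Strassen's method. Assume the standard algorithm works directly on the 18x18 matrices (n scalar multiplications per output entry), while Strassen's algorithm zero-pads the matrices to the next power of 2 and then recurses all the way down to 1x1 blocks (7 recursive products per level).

Matrix multiplication for 18x18 matrices:

Strassen's algorithm requires power-of-2 dimensions. Pad 18x18 to 32x32 (next power of 2).

Standard algorithm: 18^3 = 5832 multiplications
Strassen's algorithm: 7^(log2(32)) = 7^5 = 16807 multiplications
Difference: 5832 - 16807 = -10975 (Strassen uses MORE here due to padding overhead — for small or just-over-power-of-2 n, padding can outweigh the per-level savings)

Standard: 5832 multiplications (18^3). Strassen: 16807 multiplications (7^5, after padding to 32x32). Strassen reduces 8 recursive multiplications to 7 at each level.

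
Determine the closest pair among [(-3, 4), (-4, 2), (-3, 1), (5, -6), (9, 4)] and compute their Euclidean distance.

Computing all pairwise distances among 5 points:

d((-3, 4), (-4, 2)) = 2.2361
d((-3, 4), (-3, 1)) = 3.0
d((-3, 4), (5, -6)) = 12.8062
d((-3, 4), (9, 4)) = 12.0
d((-4, 2), (-3, 1)) = 1.4142 <-- minimum
d((-4, 2), (5, -6)) = 12.0416
d((-4, 2), (9, 4)) = 13.1529
d((-3, 1), (5, -6)) = 10.6301
d((-3, 1), (9, 4)) = 12.3693
d((5, -6), (9, 4)) = 10.7703

Closest pair: (-4, 2) and (-3, 1) with distance 1.4142

The closest pair is (-4, 2) and (-3, 1) with Euclidean distance 1.4142. For 5 points, brute-force pairwise comparison is shown above. For large n, the divide-and-conquer algorithm (sort by x, recurse on halves, check the dividing strip) achieves O(n log n).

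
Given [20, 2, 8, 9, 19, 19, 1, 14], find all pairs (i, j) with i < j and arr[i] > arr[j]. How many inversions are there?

Finding inversions in [20, 2, 8, 9, 19, 19, 1, 14]:

(0, 1): arr[0]=20 > arr[1]=2
(0, 2): arr[0]=20 > arr[2]=8
(0, 3): arr[0]=20 > arr[3]=9
(0, 4): arr[0]=20 > arr[4]=19
(0, 5): arr[0]=20 > arr[5]=19
(0, 6): arr[0]=20 > arr[6]=1
(0, 7): arr[0]=20 > arr[7]=14
(1, 6): arr[1]=2 > arr[6]=1
(2, 6): arr[2]=8 > arr[6]=1
(3, 6): arr[3]=9 > arr[6]=1
(4, 6): arr[4]=19 > arr[6]=1
(4, 7): arr[4]=19 > arr[7]=14
(5, 6): arr[5]=19 > arr[6]=1
(5, 7): arr[5]=19 > arr[7]=14

Total inversions: 14

The array has 14 inversion(s): (0,1), (0,2), (0,3), (0,4), (0,5), (0,6), (0,7), (1,6), (2,6), (3,6), (4,6), (4,7), (5,6), (5,7). Each pair (i,j) satisfies i < j and arr[i] > arr[j].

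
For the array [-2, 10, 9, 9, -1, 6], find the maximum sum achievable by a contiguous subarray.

Using Kadane's algorithm on [-2, 10, 9, 9, -1, 6]:

Scanning through the array:
Position 1 (value 10): max_ending_here = 10, max_so_far = 10
Position 2 (value 9): max_ending_here = 19, max_so_far = 19
Position 3 (value 9): max_ending_here = 28, max_so_far = 28
Position 4 (value -1): max_ending_here = 27, max_so_far = 28
Position 5 (value 6): max_ending_here = 33, max_so_far = 33

Maximum subarray: [10, 9, 9, -1, 6]
Maximum sum: 33

The maximum subarray is [10, 9, 9, -1, 6] with sum 33. This subarray runs from index 1 to index 5.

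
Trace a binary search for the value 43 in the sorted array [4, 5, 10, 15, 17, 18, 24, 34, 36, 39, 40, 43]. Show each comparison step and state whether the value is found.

Binary search for 43 in [4, 5, 10, 15, 17, 18, 24, 34, 36, 39, 40, 43]:

lo=0, hi=11, mid=5, arr[mid]=18 -> 18 < 43, search right half
lo=6, hi=11, mid=8, arr[mid]=36 -> 36 < 43, search right half
lo=9, hi=11, mid=10, arr[mid]=40 -> 40 < 43, search right half
lo=11, hi=11, mid=11, arr[mid]=43 -> Found target at index 11!

Binary search finds 43 at index 11 after 4 comparisons. The search repeatedly halves the search space by comparing with the middle element.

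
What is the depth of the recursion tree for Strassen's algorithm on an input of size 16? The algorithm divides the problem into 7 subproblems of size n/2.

For divide and conquer with division factor 2:

Problem sizes at each level:
Level 0: 16
Level 1: 8
Level 2: 4
Level 3: 2
Level 4: 1

The root is level 0 and the size-1 base case is level 4 (the tree spans levels 0 through 4, i.e. 5 levels counting the root), so the depth is the number of divisions: log_2(16) = 4

The recursion tree depth is log_2(16) = 4. At each level, the problem size is divided by 2, so it takes 4 divisions to reduce to a base case of size 1. The algorithm makes 7 recursive calls at each level.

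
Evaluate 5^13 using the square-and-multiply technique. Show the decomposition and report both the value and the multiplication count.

Computing 5^13 by squaring (build up from 5^1; each line after the first costs one multiplication):

5^1 = 5
5^2 = (5^1)^2 = 5^2 = 25
5^3 = 5 * 5^2 = 5 * 25 = 125
5^6 = (5^3)^2 = 125^2 = 15625
5^12 = (5^6)^2 = 15625^2 = 244140625
5^13 = 5 * 5^12 = 5 * 244140625 = 1220703125

Result: 1220703125
Multiplications needed: 5 (5 lines after 5^1)

5^13 = 1220703125. Using exponentiation by squaring, this requires 5 multiplications. The key idea: if the exponent is even, square the half-power; if odd, multiply by the base once.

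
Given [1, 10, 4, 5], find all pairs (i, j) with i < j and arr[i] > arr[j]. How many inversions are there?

Finding inversions in [1, 10, 4, 5]:

(1, 2): arr[1]=10 > arr[2]=4
(1, 3): arr[1]=10 > arr[3]=5

Total inversions: 2

The array has 2 inversion(s): (1,2), (1,3). Each pair (i,j) satisfies i < j and arr[i] > arr[j].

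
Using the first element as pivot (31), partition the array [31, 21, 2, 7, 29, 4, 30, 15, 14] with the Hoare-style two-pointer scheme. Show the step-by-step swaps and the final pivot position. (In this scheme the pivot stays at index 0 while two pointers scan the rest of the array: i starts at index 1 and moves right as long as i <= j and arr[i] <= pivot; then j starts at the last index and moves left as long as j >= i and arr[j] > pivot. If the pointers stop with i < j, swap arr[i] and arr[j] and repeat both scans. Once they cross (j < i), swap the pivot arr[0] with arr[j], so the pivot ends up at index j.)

Hoare-style two-pointer partition with pivot = 31:

Initial array: [31, 21, 2, 7, 29, 4, 30, 15, 14]

Pointers start at i = 1, j = 8.
i ends at 9, j ends at 8: the pointers have crossed (j < i), so scanning stops.

Swap pivot arr[0] with arr[8] to place pivot at position 8: [14, 21, 2, 7, 29, 4, 30, 15, 31]
Pivot position: 8

After partitioning with pivot 31, the array becomes [14, 21, 2, 7, 29, 4, 30, 15, 31]. The pivot is placed at index 8. All elements to the left of the pivot are <= 31, and all elements to the right are > 31.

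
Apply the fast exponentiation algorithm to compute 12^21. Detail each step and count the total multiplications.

Computing 12^21 by squaring (build up from 12^1; each line after the first costs one multiplication):

12^1 = 12
12^2 = (12^1)^2 = 12^2 = 144
12^4 = (12^2)^2 = 144^2 = 20736
12^5 = 12 * 12^4 = 12 * 20736 = 248832
12^10 = (12^5)^2 = 248832^2 = 61917364224
12^20 = (12^10)^2 = 61917364224^2 = 3833759992447475122176
12^21 = 12 * 12^20 = 12 * 3833759992447475122176 = 46005119909369701466112

Result: 46005119909369701466112
Multiplications needed: 6 (6 lines after 12^1)

12^21 = 46005119909369701466112. Using exponentiation by squaring, this requires 6 multiplications. The key idea: if the exponent is even, square the half-power; if odd, multiply by the base once.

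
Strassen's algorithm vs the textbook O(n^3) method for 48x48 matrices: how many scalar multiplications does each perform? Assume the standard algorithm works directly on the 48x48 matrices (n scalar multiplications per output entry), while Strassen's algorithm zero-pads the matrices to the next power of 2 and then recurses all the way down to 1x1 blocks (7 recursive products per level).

Matrix multiplication for 48x48 matrices:

Strassen's algorithm requires power-of-2 dimensions. Pad 48x48 to 64x64 (next power of 2).

Standard algorithm: 48^3 = 110592 multiplications
Strassen's algorithm: 7^(log2(64)) = 7^6 = 117649 multiplications
Difference: 110592 - 117649 = -7057 (Strassen uses MORE here due to padding overhead — for small or just-over-power-of-2 n, padding can outweigh the per-level savings)

Standard: 110592 multiplications (48^3). Strassen: 117649 multiplications (7^6, after padding to 64x64). Strassen reduces 8 recursive multiplications to 7 at each level.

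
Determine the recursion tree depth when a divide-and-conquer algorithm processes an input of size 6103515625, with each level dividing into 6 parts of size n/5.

For divide and conquer with division factor 5:

Problem sizes at each level:
Level 0: 6103515625
Level 1: 1220703125
Level 2: 244140625
Level 3: 48828125
Level 4: 9765625
Level 5: 1953125
Level 6: 390625
Level 7: 78125
Level 8: 15625
Level 9: 3125
Level 10: 625
Level 11: 125
Level 12: 25
Level 13: 5
Level 14: 1

The root is level 0 and the size-1 base case is level 14 (the tree spans levels 0 through 14, i.e. 15 levels counting the root), so the depth is the number of divisions: log_5(6103515625) = 14

The recursion tree depth is log_5(6103515625) = 14. At each level, the problem size is divided by 5, so it takes 14 divisions to reduce to a base case of size 1. The algorithm makes 6 recursive calls at each level.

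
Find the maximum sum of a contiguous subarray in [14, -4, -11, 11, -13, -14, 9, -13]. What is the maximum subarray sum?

Using Kadane's algorithm on [14, -4, -11, 11, -13, -14, 9, -13]:

Scanning through the array:
Position 1 (value -4): max_ending_here = 10, max_so_far = 14
Position 2 (value -11): max_ending_here = -1, max_so_far = 14
Position 3 (value 11): max_ending_here = 11, max_so_far = 14
Position 4 (value -13): max_ending_here = -2, max_so_far = 14
Position 5 (value -14): max_ending_here = -14, max_so_far = 14
Position 6 (value 9): max_ending_here = 9, max_so_far = 14
Position 7 (value -13): max_ending_here = -4, max_so_far = 14

Maximum subarray: [14]
Maximum sum: 14

The maximum subarray is [14] with sum 14. This subarray runs from index 0 to index 0.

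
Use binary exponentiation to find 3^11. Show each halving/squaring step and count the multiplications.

Computing 3^11 by squaring (build up from 3^1; each line after the first costs one multiplication):

3^1 = 3
3^2 = (3^1)^2 = 3^2 = 9
3^4 = (3^2)^2 = 9^2 = 81
3^5 = 3 * 3^4 = 3 * 81 = 243
3^10 = (3^5)^2 = 243^2 = 59049
3^11 = 3 * 3^10 = 3 * 59049 = 177147

Result: 177147
Multiplications needed: 5 (5 lines after 3^1)

3^11 = 177147. Using exponentiation by squaring, this requires 5 multiplications. The key idea: if the exponent is even, square the half-power; if odd, multiply by the base once.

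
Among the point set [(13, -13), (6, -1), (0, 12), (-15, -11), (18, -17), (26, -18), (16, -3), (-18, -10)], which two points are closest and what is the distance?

Computing all pairwise distances among 8 points:

d((13, -13), (6, -1)) = 13.8924
d((13, -13), (0, 12)) = 28.178
d((13, -13), (-15, -11)) = 28.0713
d((13, -13), (18, -17)) = 6.4031
d((13, -13), (26, -18)) = 13.9284
d((13, -13), (16, -3)) = 10.4403
d((13, -13), (-18, -10)) = 31.1448
d((6, -1), (0, 12)) = 14.3178
d((6, -1), (-15, -11)) = 23.2594
d((6, -1), (18, -17)) = 20.0
d((6, -1), (26, -18)) = 26.2488
d((6, -1), (16, -3)) = 10.198
d((6, -1), (-18, -10)) = 25.632
d((0, 12), (-15, -11)) = 27.4591
d((0, 12), (18, -17)) = 34.1321
d((0, 12), (26, -18)) = 39.6989
d((0, 12), (16, -3)) = 21.9317
d((0, 12), (-18, -10)) = 28.4253
d((-15, -11), (18, -17)) = 33.541
d((-15, -11), (26, -18)) = 41.5933
d((-15, -11), (16, -3)) = 32.0156
d((-15, -11), (-18, -10)) = 3.1623 <-- minimum
d((18, -17), (26, -18)) = 8.0623
d((18, -17), (16, -3)) = 14.1421
d((18, -17), (-18, -10)) = 36.6742
d((26, -18), (16, -3)) = 18.0278
d((26, -18), (-18, -10)) = 44.7214
d((16, -3), (-18, -10)) = 34.7131

Closest pair: (-15, -11) and (-18, -10) with distance 3.1623

The closest pair is (-15, -11) and (-18, -10) with Euclidean distance 3.1623. For 8 points, brute-force pairwise comparison is shown above. For large n, the divide-and-conquer algorithm (sort by x, recurse on halves, check the dividing strip) achieves O(n log n).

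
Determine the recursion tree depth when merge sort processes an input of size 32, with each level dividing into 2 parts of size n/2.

For divide and conquer with division factor 2:

Problem sizes at each level:
Level 0: 32
Level 1: 16
Level 2: 8
Level 3: 4
Level 4: 2
Level 5: 1

The root is level 0 and the size-1 base case is level 5 (the tree spans levels 0 through 5, i.e. 6 levels counting the root), so the depth is the number of divisions: log_2(32) = 5

The recursion tree depth is log_2(32) = 5. At each level, the problem size is divided by 2, so it takes 5 divisions to reduce to a base case of size 1. The algorithm makes 2 recursive calls at each level.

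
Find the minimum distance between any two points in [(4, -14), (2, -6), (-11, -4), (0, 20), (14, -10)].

Computing all pairwise distances among 5 points:

d((4, -14), (2, -6)) = 8.2462 <-- minimum
d((4, -14), (-11, -4)) = 18.0278
d((4, -14), (0, 20)) = 34.2345
d((4, -14), (14, -10)) = 10.7703
d((2, -6), (-11, -4)) = 13.1529
d((2, -6), (0, 20)) = 26.0768
d((2, -6), (14, -10)) = 12.6491
d((-11, -4), (0, 20)) = 26.4008
d((-11, -4), (14, -10)) = 25.7099
d((0, 20), (14, -10)) = 33.1059

Closest pair: (4, -14) and (2, -6) with distance 8.2462

The closest pair is (4, -14) and (2, -6) with Euclidean distance 8.2462. For 5 points, brute-force pairwise comparison is shown above. For large n, the divide-and-conquer algorithm (sort by x, recurse on halves, check the dividing strip) achieves O(n log n).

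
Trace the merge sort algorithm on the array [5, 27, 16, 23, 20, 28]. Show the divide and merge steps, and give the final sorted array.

Merge sort trace:

Split: [5, 27, 16, 23, 20, 28] -> [5, 27, 16] and [23, 20, 28]
  Split: [5, 27, 16] -> [5] and [27, 16]
    Split: [27, 16] -> [27] and [16]
    Merge: [27] + [16] -> [16, 27]
  Merge: [5] + [16, 27] -> [5, 16, 27]
  Split: [23, 20, 28] -> [23] and [20, 28]
    Split: [20, 28] -> [20] and [28]
    Merge: [20] + [28] -> [20, 28]
  Merge: [23] + [20, 28] -> [20, 23, 28]
Merge: [5, 16, 27] + [20, 23, 28] -> [5, 16, 20, 23, 27, 28]

Final sorted array: [5, 16, 20, 23, 27, 28]

The merge sort proceeds by recursively splitting the array and merging sorted halves.
After all merges, the sorted array is [5, 16, 20, 23, 27, 28].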